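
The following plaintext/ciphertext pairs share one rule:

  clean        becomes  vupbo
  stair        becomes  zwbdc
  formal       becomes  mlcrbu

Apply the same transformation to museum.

rtzptr

Each letter's alphabet position (a=0..z=25) is mapped through 23·x+1 mod 26 — an affine cipher.
Applying it to museum: m(12)→23·12+1≡17=r; u(20)→23·20+1≡19=t; s(18)→23·18+1≡25=z; e(4)→23·4+1≡15=p; u(20)→23·20+1≡19=t; m(12)→23·12+1≡17=r (all mod 26).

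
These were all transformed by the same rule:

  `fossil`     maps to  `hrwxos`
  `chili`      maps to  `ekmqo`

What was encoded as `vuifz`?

In fossil: f→h is +2, o→r is +3, s→w is +4, s→x is +5 — the shift increases by 1 each position. Letter i (0-indexed) is shifted by i+2, so successive shifts are 2, 3, 4, ….
Reversing it on vuifz: v−2=t, u−3=r, i−4=e, f−5=a, z−6=t.

treat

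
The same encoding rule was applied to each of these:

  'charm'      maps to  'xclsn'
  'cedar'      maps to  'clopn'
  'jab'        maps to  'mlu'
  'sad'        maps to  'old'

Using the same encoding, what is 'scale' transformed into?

The output letters match the input read backwards, each shifted +11: charm reversed is mrahc. Read the word backwards and shift each letter +11.
For scale: reverse → elacs; then shift: e+11=p, l+11=w, a+11=l, c+11=n, s+11=d.

pwlnd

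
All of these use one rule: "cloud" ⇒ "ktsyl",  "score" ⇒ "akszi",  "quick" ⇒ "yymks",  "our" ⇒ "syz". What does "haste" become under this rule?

The shift depends on letter class: consonant c→k is +8, but vowel o→s is +4. Two shifts are in play — +4 for a/e/i/o/u, +8 for every other letter.
For haste: h(cons)+8=p, a(vowel)+4=e, s(cons)+8=a, t(cons)+8=b, e(vowel)+4=i.

peabi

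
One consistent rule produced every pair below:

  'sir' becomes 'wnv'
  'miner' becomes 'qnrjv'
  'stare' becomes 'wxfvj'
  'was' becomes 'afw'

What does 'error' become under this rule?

The shift depends on letter class: consonant s→w is +4, but vowel i→n is +5. The rule splits by letter class: vowels +5, consonants +4.
For error: e(vowel)+5=j, r(cons)+4=v, r(cons)+4=v, o(vowel)+5=t, r(cons)+4=v.

jvvtv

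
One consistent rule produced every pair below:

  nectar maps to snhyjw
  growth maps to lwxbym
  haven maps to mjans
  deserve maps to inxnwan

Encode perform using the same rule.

unwkxwr

Vowels shift forward by 9 and consonants shift forward by 5.
On perform: p(cons)+5=u, e(vowel)+9=n, r(cons)+5=w, f(cons)+5=k, o(vowel)+9=x, r(cons)+5=w, m(cons)+5=r.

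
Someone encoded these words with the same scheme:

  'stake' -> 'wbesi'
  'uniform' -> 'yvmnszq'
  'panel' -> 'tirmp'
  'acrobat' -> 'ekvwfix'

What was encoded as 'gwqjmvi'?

combine

Shifts by position in stake: pos 0: s→w (+4), pos 1: t→b (+8), pos 2: a→e (+4), pos 3: k→s (+8) — repeating every 2. A repeating key of period 2 is used — shifts +4, +8 over and over.
Reversing it on gwqjmvi: g−4=c, w−8=o, q−4=m, j−8=b, m−4=i, v−8=n, i−4=e.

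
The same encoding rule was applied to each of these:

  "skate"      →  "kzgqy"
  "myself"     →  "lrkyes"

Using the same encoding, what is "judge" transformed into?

The word is reversed, then every letter is shifted forward by 6.
For judge: reverse → egduj; then shift: e+6=k, g+6=m, d+6=j, u+6=a, j+6=p.

kmjap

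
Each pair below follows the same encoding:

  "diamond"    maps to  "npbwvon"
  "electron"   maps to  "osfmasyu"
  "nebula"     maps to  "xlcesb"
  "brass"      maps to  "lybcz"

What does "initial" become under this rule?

A repeating key of period 3 is used — shifts +10, +7, +1 over and over.
Applying it to initial: i+10=s, n+7=u, i+1=j, t+10=d, i+7=p, a+1=b, l+10=v.

sujdpbv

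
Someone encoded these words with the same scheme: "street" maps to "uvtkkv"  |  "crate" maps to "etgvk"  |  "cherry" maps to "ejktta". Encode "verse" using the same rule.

The shift depends on letter class: consonant s→u is +2, but vowel e→k is +6. Vowels shift forward by 6 and consonants shift forward by 2.
Applying it to verse: v(cons)+2=x, e(vowel)+6=k, r(cons)+2=t, s(cons)+2=u, e(vowel)+6=k.

xktuk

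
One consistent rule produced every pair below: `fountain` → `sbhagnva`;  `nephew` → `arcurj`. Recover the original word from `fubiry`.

shovel

Every letter moves 13 places later in the alphabet, wrapping around z→a.
Decoding fubiry: f−13=s, u−13=h, b−13=o, i−13=v, r−13=e, y−13=l.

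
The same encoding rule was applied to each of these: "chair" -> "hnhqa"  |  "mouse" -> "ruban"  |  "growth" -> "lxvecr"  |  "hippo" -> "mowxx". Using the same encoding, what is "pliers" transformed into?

urpmac

In chair: c→h is +5, h→n is +6, a→h is +7, i→q is +8 — the shift increases by 1 each position. Each letter shifts forward by (position + 5), i.e. 5, 6, 7, … — the shift grows by one for each successive letter.
On pliers: p+5=u, l+6=r, i+7=p, e+8=m, r+9=a, s+10=c.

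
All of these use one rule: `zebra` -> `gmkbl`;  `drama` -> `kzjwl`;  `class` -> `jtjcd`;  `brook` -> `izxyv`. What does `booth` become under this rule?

The shift increases by 1 at each position, starting from +7: 7, 8, 9, ….
Applying it to booth: b+7=i, o+8=w, o+9=x, t+10=d, h+11=s.

iwxds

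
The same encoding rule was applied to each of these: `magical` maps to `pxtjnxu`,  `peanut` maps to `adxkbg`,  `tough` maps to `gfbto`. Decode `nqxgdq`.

m(12)→p(15) and a(0)→x(23) fit y≡21x+23 (mod 26); the inverse of 21 mod 26 is 5. This is an affine cipher: with a=0,…,z=25, each position x becomes (21x+23) mod 26.
Reversing it on nqxgdq: n(13)→5·(13−23)≡2=c; q(16)→5·(16−23)≡17=r; x(23)→5·(23−23)≡0=a; g(6)→5·(6−23)≡19=t; d(3)→5·(3−23)≡4=e; q(16)→5·(16−23)≡17=r (all mod 26).

crater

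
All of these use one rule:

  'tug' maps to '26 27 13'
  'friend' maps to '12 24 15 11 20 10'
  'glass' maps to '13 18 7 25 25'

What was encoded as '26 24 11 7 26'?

t is letter #20 and maps to 26: an offset of 6. Each letter is replaced by its alphabet position (a=1..z=26) + 6.
Reversing it on 26 24 11 7 26: 26→(26−6)÷1=20=t, 24→(24−6)÷1=18=r, 11→(11−6)÷1=5=e, 7→(7−6)÷1=1=a, 26→(26−6)÷1=20=t.

treat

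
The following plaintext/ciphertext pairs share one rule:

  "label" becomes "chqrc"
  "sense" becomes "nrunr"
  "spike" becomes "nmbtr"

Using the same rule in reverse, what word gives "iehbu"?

l(11)→c(2) and a(0)→h(7) fit y≡9x+7 (mod 26); the inverse of 9 mod 26 is 3. This is an affine cipher: with a=0,…,z=25, each position x becomes (9x+7) mod 26.
Undoing it on iehbu: i(8)→3·(8−7)≡3=d; e(4)→3·(4−7)≡17=r; h(7)→3·(7−7)≡0=a; b(1)→3·(1−7)≡8=i; u(20)→3·(20−7)≡13=n (all mod 26).

drain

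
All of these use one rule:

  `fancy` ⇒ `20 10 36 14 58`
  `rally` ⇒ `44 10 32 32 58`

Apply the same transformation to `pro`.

40 44 38

With a=1..z=26, the number is 2·pos + 8.
For pro: p=16→40, r=18→44, o=15→38.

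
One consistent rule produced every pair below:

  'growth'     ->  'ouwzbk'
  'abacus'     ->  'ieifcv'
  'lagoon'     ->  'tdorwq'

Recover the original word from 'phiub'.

A repeating key of period 2 is used — shifts +8, +3 over and over.
Undoing it on phiub: p−8=h, h−3=e, i−8=a, u−3=r, b−8=t.

heart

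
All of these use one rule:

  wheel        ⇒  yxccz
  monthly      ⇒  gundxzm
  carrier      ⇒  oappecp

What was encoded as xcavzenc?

w(22)→y(24) and h(7)→x(23) fit y≡7x+0 (mod 26); the inverse of 7 mod 26 is 15. Each letter's alphabet position (a=0..z=25) is mapped through 7·x+0 mod 26 — an affine cipher.
Reversing it on xcavzenc: x(23)→15·(23−0)≡7=h; c(2)→15·(2−0)≡4=e; a(0)→15·(0−0)≡0=a; v(21)→15·(21−0)≡3=d; z(25)→15·(25−0)≡11=l; e(4)→15·(4−0)≡8=i; n(13)→15·(13−0)≡13=n; c(2)→15·(2−0)≡4=e (all mod 26).

headline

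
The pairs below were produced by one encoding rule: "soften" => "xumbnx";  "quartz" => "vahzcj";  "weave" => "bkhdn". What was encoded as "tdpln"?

In soften: s→x is +5, o→u is +6, f→m is +7, t→b is +8 — the shift increases by 1 each position. The shift increases by 1 at each position, starting from +5: 5, 6, 7, ….
Decoding tdpln: t−5=o, d−6=x, p−7=i, l−8=d, n−9=e.

oxide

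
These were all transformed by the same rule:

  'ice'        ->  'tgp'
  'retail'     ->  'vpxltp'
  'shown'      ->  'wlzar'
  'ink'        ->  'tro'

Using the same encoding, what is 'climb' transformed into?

The shift depends on letter class: consonant c→g is +4, but vowel i→t is +11. Vowels shift forward by 11 and consonants shift forward by 4.
For climb: c(cons)+4=g, l(cons)+4=p, i(vowel)+11=t, m(cons)+4=q, b(cons)+4=f.

gptqf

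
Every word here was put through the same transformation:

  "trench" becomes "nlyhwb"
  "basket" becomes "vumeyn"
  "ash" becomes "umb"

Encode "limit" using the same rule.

fcgcn

This is a Caesar cipher with shift 20.
On limit: l+20=f, i+20=c, m+20=g, i+20=c, t+20=n.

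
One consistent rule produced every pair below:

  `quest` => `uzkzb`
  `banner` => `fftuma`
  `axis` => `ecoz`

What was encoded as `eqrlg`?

alley

In quest: q→u is +4, u→z is +5, e→k is +6, s→z is +7 — the shift increases by 1 each position. Each letter shifts forward by (position + 4), i.e. 4, 5, 6, … — the shift grows by one for each successive letter.
Reversing it on eqrlg: e−4=a, q−5=l, r−6=l, l−7=e, g−8=y.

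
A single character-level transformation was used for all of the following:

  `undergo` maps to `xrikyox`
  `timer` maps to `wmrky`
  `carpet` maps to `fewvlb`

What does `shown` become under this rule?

In undergo: u→x is +3, n→r is +4, d→i is +5, e→k is +6 — the shift increases by 1 each position. The shift increases by 1 at each position, starting from +3: 3, 4, 5, ….
On shown: s+3=v, h+4=l, o+5=t, w+6=c, n+7=u.

vltcu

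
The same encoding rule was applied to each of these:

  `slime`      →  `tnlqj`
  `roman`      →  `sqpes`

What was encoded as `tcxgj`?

Each letter shifts forward by (position + 1), i.e. 1, 2, 3, … — the shift grows by one for each successive letter.
Undoing it on tcxgj: t−1=s, c−2=a, x−3=u, g−4=c, j−5=e.

sauce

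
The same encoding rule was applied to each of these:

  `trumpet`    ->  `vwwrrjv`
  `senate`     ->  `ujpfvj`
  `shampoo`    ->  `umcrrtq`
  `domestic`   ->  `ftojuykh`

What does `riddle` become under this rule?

Shifts by position in trumpet: pos 0: t→v (+2), pos 1: r→w (+5), pos 2: u→w (+2), pos 3: m→r (+5) — repeating every 2. A repeating key of period 2 is used — shifts +2, +5 over and over.
On riddle: r+2=t, i+5=n, d+2=f, d+5=i, l+2=n, e+5=j.

tnfinj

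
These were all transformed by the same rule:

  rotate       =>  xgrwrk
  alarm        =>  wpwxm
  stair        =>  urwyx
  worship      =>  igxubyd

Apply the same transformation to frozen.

Treating letters as 0–25, the rule is x ↦ 23x + 22 (mod 26).
On frozen: f(5)→23·5+22≡7=h; r(17)→23·17+22≡23=x; o(14)→23·14+22≡6=g; z(25)→23·25+22≡25=z; e(4)→23·4+22≡10=k; n(13)→23·13+22≡9=j (all mod 26).

hxgzkj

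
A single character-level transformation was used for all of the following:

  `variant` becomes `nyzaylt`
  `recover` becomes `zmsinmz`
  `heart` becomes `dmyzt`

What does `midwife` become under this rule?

v(21)→n(13) and a(0)→y(24) fit y≡23x+24 (mod 26); the inverse of 23 mod 26 is 17. Each letter's alphabet position (a=0..z=25) is mapped through 23·x+24 mod 26 — an affine cipher.
On midwife: m(12)→23·12+24≡14=o; i(8)→23·8+24≡0=a; d(3)→23·3+24≡15=p; w(22)→23·22+24≡10=k; i(8)→23·8+24≡0=a; f(5)→23·5+24≡9=j; e(4)→23·4+24≡12=m (all mod 26).

oapkajm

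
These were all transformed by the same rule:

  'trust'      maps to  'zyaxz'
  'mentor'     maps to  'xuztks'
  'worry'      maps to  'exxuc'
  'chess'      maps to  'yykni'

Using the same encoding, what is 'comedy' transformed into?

ejksui

The output letters match the input read backwards, each shifted +6: trust reversed is tsurt. Read the word backwards and shift each letter +6.
On comedy: reverse → ydemoc; then shift: y+6=e, d+6=j, e+6=k, m+6=s, o+6=u, c+6=i.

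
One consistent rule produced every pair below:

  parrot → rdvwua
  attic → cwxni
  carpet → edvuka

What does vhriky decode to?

tender

In parrot: p→r is +2, a→d is +3, r→v is +4, r→w is +5 — the shift increases by 1 each position. Letter i (0-indexed) is shifted by i+2, so successive shifts are 2, 3, 4, ….
Decoding vhriky: v−2=t, h−3=e, r−4=n, i−5=d, k−6=e, y−7=r.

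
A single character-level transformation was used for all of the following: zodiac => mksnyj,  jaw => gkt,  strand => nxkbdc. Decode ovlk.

able

The output letters match the input read backwards, each shifted +10: zodiac reversed is caidoz. The word is reversed, then every letter is shifted forward by 10.
Decoding ovlk: shift back: o−10=e, v−10=l, l−10=b, k−10=a → elba; then reverse → able.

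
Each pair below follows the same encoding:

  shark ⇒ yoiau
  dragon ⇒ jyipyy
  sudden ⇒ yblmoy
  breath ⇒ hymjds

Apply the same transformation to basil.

hharv

Each letter shifts forward by (position + 6), i.e. 6, 7, 8, … — the shift grows by one for each successive letter.
On basil: b+6=h, a+7=h, s+8=a, i+9=r, l+10=v.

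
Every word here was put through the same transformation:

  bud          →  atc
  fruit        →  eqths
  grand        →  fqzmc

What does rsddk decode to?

This is a Caesar cipher with shift 25.
Reversing it on rsddk: r−25=s, s−25=t, d−25=e, d−25=e, k−25=l.

steel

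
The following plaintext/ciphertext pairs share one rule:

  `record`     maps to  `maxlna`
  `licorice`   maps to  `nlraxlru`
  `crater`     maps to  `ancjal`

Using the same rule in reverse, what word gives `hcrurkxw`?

nobility

The output letters match the input read backwards, each shifted +9: record reversed is drocer. The word is reversed, then every letter is shifted forward by 9.
Decoding hcrurkxw: shift back: h−9=y, c−9=t, r−9=i, u−9=l, r−9=i, k−9=b, x−9=o, w−9=n → ytilibon; then reverse → nobility.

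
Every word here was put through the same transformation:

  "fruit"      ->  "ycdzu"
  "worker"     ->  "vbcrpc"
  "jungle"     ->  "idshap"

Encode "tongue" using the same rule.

f(5)→y(24) and r(17)→c(2) fit y≡9x+5 (mod 26); the inverse of 9 mod 26 is 3. Each letter's alphabet position (a=0..z=25) is mapped through 9·x+5 mod 26 — an affine cipher.
Applying it to tongue: t(19)→9·19+5≡20=u; o(14)→9·14+5≡1=b; n(13)→9·13+5≡18=s; g(6)→9·6+5≡7=h; u(20)→9·20+5≡3=d; e(4)→9·4+5≡15=p (all mod 26).

ubshdp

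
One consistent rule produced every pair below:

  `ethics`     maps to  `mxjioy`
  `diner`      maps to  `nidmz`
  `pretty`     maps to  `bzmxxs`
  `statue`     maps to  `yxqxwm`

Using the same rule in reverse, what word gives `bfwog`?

e(4)→m(12) and t(19)→x(23) fit y≡25x+16 (mod 26); the inverse of 25 mod 26 is 25. Treating letters as 0–25, the rule is x ↦ 25x + 16 (mod 26).
Decoding bfwog: b(1)→25·(1−16)≡15=p; f(5)→25·(5−16)≡11=l; w(22)→25·(22−16)≡20=u; o(14)→25·(14−16)≡2=c; g(6)→25·(6−16)≡10=k (all mod 26).

pluck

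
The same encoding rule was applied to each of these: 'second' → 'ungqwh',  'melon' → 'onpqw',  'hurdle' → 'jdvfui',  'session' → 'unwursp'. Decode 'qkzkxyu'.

Shifts by position in second: pos 0: s→u (+2), pos 1: e→n (+9), pos 2: c→g (+4), pos 3: o→q (+2), pos 4: n→w (+9), pos 5: d→h (+4) — repeating every 3. A repeating key of period 3 is used — shifts +2, +9, +4 over and over.
Decoding qkzkxyu: q−2=o, k−9=b, z−4=v, k−2=i, x−9=o, y−4=u, u−2=s.

obvious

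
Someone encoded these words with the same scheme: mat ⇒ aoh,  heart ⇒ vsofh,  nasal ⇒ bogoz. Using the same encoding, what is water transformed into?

Compare letters: m→a is +14, a→o is +14, t→h is +14 — a constant shift. It's a constant shift of +14 (ROT14).
On water: w+14=k, a+14=o, t+14=h, e+14=s, r+14=f.

kohsf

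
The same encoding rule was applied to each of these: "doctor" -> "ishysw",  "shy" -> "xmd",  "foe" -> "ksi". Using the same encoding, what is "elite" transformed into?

Two shifts are in play — +4 for a/e/i/o/u, +5 for every other letter.
On elite: e(vowel)+4=i, l(cons)+5=q, i(vowel)+4=m, t(cons)+5=y, e(vowel)+4=i.

iqmyi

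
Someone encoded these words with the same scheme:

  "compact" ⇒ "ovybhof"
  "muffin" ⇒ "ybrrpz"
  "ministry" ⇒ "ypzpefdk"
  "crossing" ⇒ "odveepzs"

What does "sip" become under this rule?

The shift depends on letter class: consonant c→o is +12, but vowel o→v is +7. Two shifts are in play — +7 for a/e/i/o/u, +12 for every other letter.
On sip: s(cons)+12=e, i(vowel)+7=p, p(cons)+12=b.

epb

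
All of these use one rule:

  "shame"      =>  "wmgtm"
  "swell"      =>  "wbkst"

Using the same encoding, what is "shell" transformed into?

In shame: s→w is +4, h→m is +5, a→g is +6, m→t is +7 — the shift increases by 1 each position. Each letter shifts forward by (position + 4), i.e. 4, 5, 6, … — the shift grows by one for each successive letter.
For shell: s+4=w, h+5=m, e+6=k, l+7=s, l+8=t.

wmkst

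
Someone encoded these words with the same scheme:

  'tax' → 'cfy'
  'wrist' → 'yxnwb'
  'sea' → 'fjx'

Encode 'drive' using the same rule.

janwi

Two steps: reverse the string, then apply a Caesar shift of +5.
On drive: reverse → evird; then shift: e+5=j, v+5=a, i+5=n, r+5=w, d+5=i.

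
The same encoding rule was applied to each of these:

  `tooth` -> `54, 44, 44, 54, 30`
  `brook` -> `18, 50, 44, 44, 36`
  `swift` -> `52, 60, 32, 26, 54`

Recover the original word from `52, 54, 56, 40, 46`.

stump

With a=1..z=26, the number is 2·pos + 14.
Undoing it on 52, 54, 56, 40, 46: 52→(52−14)÷2=19=s, 54→(54−14)÷2=20=t, 56→(56−14)÷2=21=u, 40→(40−14)÷2=13=m, 46→(46−14)÷2=16=p.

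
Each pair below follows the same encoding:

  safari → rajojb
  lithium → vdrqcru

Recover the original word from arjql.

The output letters match the input read backwards, each shifted +9: safari reversed is irafas. The word is reversed, then every letter is shifted forward by 9.
Undoing it on arjql: shift back: a−9=r, r−9=i, j−9=a, q−9=h, l−9=c → riahc; then reverse → chair.

chair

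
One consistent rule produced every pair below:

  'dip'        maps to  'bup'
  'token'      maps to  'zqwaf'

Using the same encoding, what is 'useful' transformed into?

The output letters match the input read backwards, each shifted +12: dip reversed is pid. Two steps: reverse the string, then apply a Caesar shift of +12.
Applying it to useful: reverse → lufesu; then shift: l+12=x, u+12=g, f+12=r, e+12=q, s+12=e, u+12=g.

xgrqeg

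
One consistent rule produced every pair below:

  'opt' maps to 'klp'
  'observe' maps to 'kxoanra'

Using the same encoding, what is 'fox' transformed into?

bkt

Compare letters: o→k is +22, p→l is +22, t→p is +22 — a constant shift. It's a constant shift of +22 (ROT22).
On fox: f+22=b, o+22=k, x+22=t.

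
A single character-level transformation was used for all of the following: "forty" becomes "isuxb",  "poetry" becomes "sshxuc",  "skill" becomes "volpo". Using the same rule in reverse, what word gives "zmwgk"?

A repeating key of period 2 is used — shifts +3, +4 over and over.
Decoding zmwgk: z−3=w, m−4=i, w−3=t, g−4=c, k−3=h.

witch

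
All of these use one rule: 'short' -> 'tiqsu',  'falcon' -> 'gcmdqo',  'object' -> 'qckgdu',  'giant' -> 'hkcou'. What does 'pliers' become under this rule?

qmkgst

The shift depends on letter class: consonant s→t is +1, but vowel o→q is +2. Vowels shift forward by 2 and consonants shift forward by 1.
Applying it to pliers: p(cons)+1=q, l(cons)+1=m, i(vowel)+2=k, e(vowel)+2=g, r(cons)+1=s, s(cons)+1=t.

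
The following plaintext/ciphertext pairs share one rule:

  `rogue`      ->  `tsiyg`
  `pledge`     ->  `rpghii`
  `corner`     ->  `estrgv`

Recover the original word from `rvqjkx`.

It's a Vigenère-style cipher with numeric key [2,4]: position i shifts by key[i mod 2].
Undoing it on rvqjkx: r−2=p, v−4=r, q−2=o, j−4=f, k−2=i, x−4=t.

profit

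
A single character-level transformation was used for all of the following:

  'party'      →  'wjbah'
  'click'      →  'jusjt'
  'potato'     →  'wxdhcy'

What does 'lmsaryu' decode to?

edition

Shifts by position in party: pos 0: p→w (+7), pos 1: a→j (+9), pos 2: r→b (+10), pos 3: t→a (+7), pos 4: y→h (+9) — repeating every 3. The shifts repeat in a cycle of length 3: positions 0,1,… shift by +7, +9, +10, then the pattern repeats.
Decoding lmsaryu: l−7=e, m−9=d, s−10=i, a−7=t, r−9=i, y−10=o, u−7=n.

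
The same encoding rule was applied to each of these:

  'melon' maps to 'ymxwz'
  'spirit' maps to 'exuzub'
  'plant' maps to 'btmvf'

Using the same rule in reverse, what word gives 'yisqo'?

magic

It's a Vigenère-style cipher with numeric key [12,8]: position i shifts by key[i mod 2].
Undoing it on yisqo: y−12=m, i−8=a, s−12=g, q−8=i, o−12=c.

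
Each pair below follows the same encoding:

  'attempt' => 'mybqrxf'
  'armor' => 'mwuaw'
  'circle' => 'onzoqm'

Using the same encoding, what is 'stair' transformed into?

It's a Vigenère-style cipher with numeric key [12,5,8]: position i shifts by key[i mod 3].
On stair: s+12=e, t+5=y, a+8=i, i+12=u, r+5=w.

eyiuw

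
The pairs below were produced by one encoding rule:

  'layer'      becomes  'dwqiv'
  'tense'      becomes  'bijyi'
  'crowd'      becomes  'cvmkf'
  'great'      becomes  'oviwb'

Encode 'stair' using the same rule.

ybwuv

l(11)→d(3) and a(0)→w(22) fit y≡3x+22 (mod 26); the inverse of 3 mod 26 is 9. This is an affine cipher: with a=0,…,z=25, each position x becomes (3x+22) mod 26.
For stair: s(18)→3·18+22≡24=y; t(19)→3·19+22≡1=b; a(0)→3·0+22≡22=w; i(8)→3·8+22≡20=u; r(17)→3·17+22≡21=v (all mod 26).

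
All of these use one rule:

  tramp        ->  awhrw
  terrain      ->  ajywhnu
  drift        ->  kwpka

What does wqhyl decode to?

Shifts by position in tramp: pos 0: t→a (+7), pos 1: r→w (+5), pos 2: a→h (+7), pos 3: m→r (+5) — repeating every 2. The shifts repeat in a cycle of length 2: positions 0,1,… shift by +7, +5, then the pattern repeats.
Reversing it on wqhyl: w−7=p, q−5=l, h−7=a, y−5=t, l−7=e.

plate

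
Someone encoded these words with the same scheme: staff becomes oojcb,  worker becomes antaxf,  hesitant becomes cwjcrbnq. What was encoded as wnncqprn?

The output letters match the input read backwards, each shifted +9: staff reversed is ffats. Two steps: reverse the string, then apply a Caesar shift of +9.
Reversing it on wnncqprn: shift back: w−9=n, n−9=e, n−9=e, c−9=t, q−9=h, p−9=g, r−9=i, n−9=e → neethgie; then reverse → eighteen.

eighteen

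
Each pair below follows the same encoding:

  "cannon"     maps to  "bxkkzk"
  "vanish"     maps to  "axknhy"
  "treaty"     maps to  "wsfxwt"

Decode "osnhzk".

This is an affine cipher: with a=0,…,z=25, each position x becomes (15x+23) mod 26.
Undoing it on osnhzk: o(14)→7·(14−23)≡15=p; s(18)→7·(18−23)≡17=r; n(13)→7·(13−23)≡8=i; h(7)→7·(7−23)≡18=s; z(25)→7·(25−23)≡14=o; k(10)→7·(10−23)≡13=n (all mod 26).

prison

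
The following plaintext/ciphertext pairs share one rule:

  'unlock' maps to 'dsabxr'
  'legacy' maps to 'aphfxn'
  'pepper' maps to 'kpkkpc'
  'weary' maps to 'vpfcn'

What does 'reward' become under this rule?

Treating letters as 0–25, the rule is x ↦ 9x + 5 (mod 26).
Applying it to reward: r(17)→9·17+5≡2=c; e(4)→9·4+5≡15=p; w(22)→9·22+5≡21=v; a(0)→9·0+5≡5=f; r(17)→9·17+5≡2=c; d(3)→9·3+5≡6=g (all mod 26).

cpvfcg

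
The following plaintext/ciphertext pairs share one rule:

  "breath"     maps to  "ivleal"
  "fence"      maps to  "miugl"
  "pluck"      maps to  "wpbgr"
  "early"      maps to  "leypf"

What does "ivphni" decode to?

Shifts by position in breath: pos 0: b→i (+7), pos 1: r→v (+4), pos 2: e→l (+7), pos 3: a→e (+4) — repeating every 2. A repeating key of period 2 is used — shifts +7, +4 over and over.
Undoing it on ivphni: i−7=b, v−4=r, p−7=i, h−4=d, n−7=g, i−4=e.

bridge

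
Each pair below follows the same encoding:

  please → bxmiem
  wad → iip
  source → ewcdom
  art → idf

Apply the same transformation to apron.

Vowels shift forward by 8 and consonants shift forward by 12.
On apron: a(vowel)+8=i, p(cons)+12=b, r(cons)+12=d, o(vowel)+8=w, n(cons)+12=z.

ibdwz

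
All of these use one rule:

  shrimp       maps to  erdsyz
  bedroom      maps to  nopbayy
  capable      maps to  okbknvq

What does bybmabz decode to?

Shifts by position in shrimp: pos 0: s→e (+12), pos 1: h→r (+10), pos 2: r→d (+12), pos 3: i→s (+10) — repeating every 2. A repeating key of period 2 is used — shifts +12, +10 over and over.
Reversing it on bybmabz: b−12=p, y−10=o, b−12=p, m−10=c, a−12=o, b−10=r, z−12=n.

popcorn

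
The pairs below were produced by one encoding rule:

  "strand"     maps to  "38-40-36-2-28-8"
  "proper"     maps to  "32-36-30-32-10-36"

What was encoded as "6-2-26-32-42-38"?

s(#19)→38 and t(#20)→40: differences scale by 2, so n = 2·pos + 0. The formula is n = 2×(alphabet index, a=1).
Reversing it on 6-2-26-32-42-38: 6→(6−0)÷2=3=c, 2→(2−0)÷2=1=a, 26→(26−0)÷2=13=m, 32→(32−0)÷2=16=p, 42→(42−0)÷2=21=u, 38→(38−0)÷2=19=s.

campus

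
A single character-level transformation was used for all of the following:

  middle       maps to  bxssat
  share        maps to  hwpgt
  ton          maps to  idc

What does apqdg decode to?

labor

Compare letters: m→b is +15, i→x is +15, d→s is +15 — a constant shift. It's a constant shift of +15 (ROT15).
Decoding apqdg: a−15=l, p−15=a, q−15=b, d−15=o, g−15=r.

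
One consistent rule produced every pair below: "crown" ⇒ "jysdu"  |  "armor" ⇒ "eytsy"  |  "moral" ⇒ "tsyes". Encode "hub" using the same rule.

oyi

Two shifts are in play — +4 for a/e/i/o/u, +7 for every other letter.
Applying it to hub: h(cons)+7=o, u(vowel)+4=y, b(cons)+7=i.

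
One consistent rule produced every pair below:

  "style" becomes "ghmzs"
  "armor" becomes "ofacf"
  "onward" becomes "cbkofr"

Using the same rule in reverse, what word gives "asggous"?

Compare letters: s→g is +14, t→h is +14, y→m is +14 — a constant shift. Every letter moves 14 places later in the alphabet, wrapping around z→a.
Reversing it on asggous: a−14=m, s−14=e, g−14=s, g−14=s, o−14=a, u−14=g, s−14=e.

message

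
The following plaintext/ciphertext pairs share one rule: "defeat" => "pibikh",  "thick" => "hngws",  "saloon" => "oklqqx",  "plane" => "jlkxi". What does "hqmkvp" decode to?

d(3)→p(15) and e(4)→i(8) fit y≡19x+10 (mod 26); the inverse of 19 mod 26 is 11. Each letter's alphabet position (a=0..z=25) is mapped through 19·x+10 mod 26 — an affine cipher.
Reversing it on hqmkvp: h(7)→11·(7−10)≡19=t; q(16)→11·(16−10)≡14=o; m(12)→11·(12−10)≡22=w; k(10)→11·(10−10)≡0=a; v(21)→11·(21−10)≡17=r; p(15)→11·(15−10)≡3=d (all mod 26).

toward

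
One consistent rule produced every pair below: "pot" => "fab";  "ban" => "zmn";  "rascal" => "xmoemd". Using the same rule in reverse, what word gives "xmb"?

pal

The output letters match the input read backwards, each shifted +12: pot reversed is top. Two steps: reverse the string, then apply a Caesar shift of +12.
Reversing it on xmb: shift back: x−12=l, m−12=a, b−12=p → lap; then reverse → pal.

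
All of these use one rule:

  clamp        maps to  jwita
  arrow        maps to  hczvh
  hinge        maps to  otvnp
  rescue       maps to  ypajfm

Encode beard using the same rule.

Shifts by position in clamp: pos 0: c→j (+7), pos 1: l→w (+11), pos 2: a→i (+8), pos 3: m→t (+7), pos 4: p→a (+11) — repeating every 3. A repeating key of period 3 is used — shifts +7, +11, +8 over and over.
For beard: b+7=i, e+11=p, a+8=i, r+7=y, d+11=o.

ipiyo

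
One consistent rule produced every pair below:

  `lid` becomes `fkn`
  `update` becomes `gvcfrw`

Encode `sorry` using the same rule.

attqu

Two steps: reverse the string, then apply a Caesar shift of +2.
On sorry: reverse → yrros; then shift: y+2=a, r+2=t, r+2=t, o+2=q, s+2=u.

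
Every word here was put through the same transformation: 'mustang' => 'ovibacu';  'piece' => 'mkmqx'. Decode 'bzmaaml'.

dessert

The output letters match the input read backwards, each shifted +8: mustang reversed is gnatsum. Read the word backwards and shift each letter +8.
Decoding bzmaaml: shift back: b−8=t, z−8=r, m−8=e, a−8=s, a−8=s, m−8=e, l−8=d → tressed; then reverse → dessert.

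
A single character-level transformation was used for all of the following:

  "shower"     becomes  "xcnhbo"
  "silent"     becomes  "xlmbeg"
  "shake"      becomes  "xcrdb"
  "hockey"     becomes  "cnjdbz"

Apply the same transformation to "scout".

xjnpg

s(18)→x(23) and h(7)→c(2) fit y≡9x+17 (mod 26); the inverse of 9 mod 26 is 3. This is an affine cipher: with a=0,…,z=25, each position x becomes (9x+17) mod 26.
On scout: s(18)→9·18+17≡23=x; c(2)→9·2+17≡9=j; o(14)→9·14+17≡13=n; u(20)→9·20+17≡15=p; t(19)→9·19+17≡6=g (all mod 26).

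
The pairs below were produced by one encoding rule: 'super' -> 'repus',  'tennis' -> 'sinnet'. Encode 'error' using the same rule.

rorre

The word is simply reversed.
On error: reverse → rorre.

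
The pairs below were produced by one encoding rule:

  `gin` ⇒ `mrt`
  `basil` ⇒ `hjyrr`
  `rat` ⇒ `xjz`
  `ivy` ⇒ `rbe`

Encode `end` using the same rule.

Two shifts are in play — +9 for a/e/i/o/u, +6 for every other letter.
On end: e(vowel)+9=n, n(cons)+6=t, d(cons)+6=j.

ntj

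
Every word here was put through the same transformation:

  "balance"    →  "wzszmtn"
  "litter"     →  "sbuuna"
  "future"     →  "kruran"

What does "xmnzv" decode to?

sneak

b(1)→w(22) and a(0)→z(25) fit y≡23x+25 (mod 26); the inverse of 23 mod 26 is 17. Treating letters as 0–25, the rule is x ↦ 23x + 25 (mod 26).
Undoing it on xmnzv: x(23)→17·(23−25)≡18=s; m(12)→17·(12−25)≡13=n; n(13)→17·(13−25)≡4=e; z(25)→17·(25−25)≡0=a; v(21)→17·(21−25)≡10=k (all mod 26).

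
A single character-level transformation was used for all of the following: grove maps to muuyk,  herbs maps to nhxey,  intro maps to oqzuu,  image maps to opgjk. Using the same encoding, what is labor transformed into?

A repeating key of period 2 is used — shifts +6, +3 over and over.
Applying it to labor: l+6=r, a+3=d, b+6=h, o+3=r, r+6=x.

rdhrx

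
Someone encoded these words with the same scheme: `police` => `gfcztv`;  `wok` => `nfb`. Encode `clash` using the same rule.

Compare letters: p→g is +17, o→f is +17, l→c is +17 — a constant shift. Each letter is shifted forward by 17 in the alphabet (a Caesar shift of +17).
On clash: c+17=t, l+17=c, a+17=r, s+17=j, h+17=y.

tcrjy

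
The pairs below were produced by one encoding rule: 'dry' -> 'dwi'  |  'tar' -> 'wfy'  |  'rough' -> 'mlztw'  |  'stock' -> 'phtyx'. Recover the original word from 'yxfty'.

toast

Read the word backwards and shift each letter +5.
Decoding yxfty: shift back: y−5=t, x−5=s, f−5=a, t−5=o, y−5=t → tsaot; then reverse → toast.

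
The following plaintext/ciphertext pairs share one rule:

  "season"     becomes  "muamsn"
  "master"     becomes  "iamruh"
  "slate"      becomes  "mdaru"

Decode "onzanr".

Each letter's alphabet position (a=0..z=25) is mapped through 5·x+0 mod 26 — an affine cipher.
Decoding onzanr: o(14)→21·(14−0)≡8=i; n(13)→21·(13−0)≡13=n; z(25)→21·(25−0)≡5=f; a(0)→21·(0−0)≡0=a; n(13)→21·(13−0)≡13=n; r(17)→21·(17−0)≡19=t (all mod 26).

infant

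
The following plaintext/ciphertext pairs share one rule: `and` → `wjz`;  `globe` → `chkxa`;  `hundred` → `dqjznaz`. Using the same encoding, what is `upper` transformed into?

qllan

Compare letters: a→w is +22, n→j is +22, d→z is +22 — a constant shift. Each letter is shifted forward by 22 in the alphabet (a Caesar shift of +22).
Applying it to upper: u+22=q, p+22=l, p+22=l, e+22=a, r+22=n.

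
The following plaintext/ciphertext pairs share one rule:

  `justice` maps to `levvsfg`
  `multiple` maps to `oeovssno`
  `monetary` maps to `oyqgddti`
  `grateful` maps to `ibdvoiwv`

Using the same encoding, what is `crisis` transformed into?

Shifts by position in justice: pos 0: j→l (+2), pos 1: u→e (+10), pos 2: s→v (+3), pos 3: t→v (+2), pos 4: i→s (+10), pos 5: c→f (+3) — repeating every 3. A repeating key of period 3 is used — shifts +2, +10, +3 over and over.
On crisis: c+2=e, r+10=b, i+3=l, s+2=u, i+10=s, s+3=v.

eblusv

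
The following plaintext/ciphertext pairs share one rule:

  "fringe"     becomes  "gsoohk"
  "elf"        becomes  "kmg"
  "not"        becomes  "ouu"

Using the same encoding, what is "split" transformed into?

The shift depends on letter class: consonant f→g is +1, but vowel i→o is +6. Vowels shift forward by 6 and consonants shift forward by 1.
For split: s(cons)+1=t, p(cons)+1=q, l(cons)+1=m, i(vowel)+6=o, t(cons)+1=u.

tqmou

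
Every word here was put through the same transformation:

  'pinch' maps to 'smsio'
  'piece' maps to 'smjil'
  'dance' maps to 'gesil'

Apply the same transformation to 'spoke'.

In pinch: p→s is +3, i→m is +4, n→s is +5, c→i is +6 — the shift increases by 1 each position. The shift increases by 1 at each position, starting from +3: 3, 4, 5, ….
On spoke: s+3=v, p+4=t, o+5=t, k+6=q, e+7=l.

vttql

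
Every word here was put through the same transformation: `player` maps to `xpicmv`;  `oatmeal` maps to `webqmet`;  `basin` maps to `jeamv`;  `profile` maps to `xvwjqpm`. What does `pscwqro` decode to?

housing

Shifts by position in player: pos 0: p→x (+8), pos 1: l→p (+4), pos 2: a→i (+8), pos 3: y→c (+4) — repeating every 2. The shifts repeat in a cycle of length 2: positions 0,1,… shift by +8, +4, then the pattern repeats.
Undoing it on pscwqro: p−8=h, s−4=o, c−8=u, w−4=s, q−8=i, r−4=n, o−8=g.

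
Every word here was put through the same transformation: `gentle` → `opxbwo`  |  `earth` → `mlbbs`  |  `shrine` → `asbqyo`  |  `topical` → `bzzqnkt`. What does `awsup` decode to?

slime

A repeating key of period 3 is used — shifts +8, +11, +10 over and over.
Undoing it on awsup: a−8=s, w−11=l, s−10=i, u−8=m, p−11=e.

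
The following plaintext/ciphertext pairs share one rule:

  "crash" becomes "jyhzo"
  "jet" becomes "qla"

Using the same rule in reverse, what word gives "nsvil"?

globe

This is a Caesar cipher with shift 7.
Decoding nsvil: n−7=g, s−7=l, v−7=o, i−7=b, l−7=e.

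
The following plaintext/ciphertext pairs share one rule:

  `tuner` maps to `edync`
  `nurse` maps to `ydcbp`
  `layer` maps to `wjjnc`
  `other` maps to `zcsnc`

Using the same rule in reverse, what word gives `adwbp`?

pulse

Shifts by position in tuner: pos 0: t→e (+11), pos 1: u→d (+9), pos 2: n→y (+11), pos 3: e→n (+9) — repeating every 2. A repeating key of period 2 is used — shifts +11, +9 over and over.
Reversing it on adwbp: a−11=p, d−9=u, w−11=l, b−9=s, p−11=e.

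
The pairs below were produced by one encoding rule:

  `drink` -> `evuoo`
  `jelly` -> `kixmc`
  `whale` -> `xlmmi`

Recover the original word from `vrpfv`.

under

The shifts repeat in a cycle of length 3: positions 0,1,… shift by +1, +4, +12, then the pattern repeats.
Reversing it on vrpfv: v−1=u, r−4=n, p−12=d, f−1=e, v−4=r.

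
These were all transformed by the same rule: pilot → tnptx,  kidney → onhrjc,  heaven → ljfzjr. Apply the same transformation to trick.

The shift depends on letter class: consonant p→t is +4, but vowel i→n is +5. The rule splits by letter class: vowels +5, consonants +4.
On trick: t(cons)+4=x, r(cons)+4=v, i(vowel)+5=n, c(cons)+4=g, k(cons)+4=o.

xvngo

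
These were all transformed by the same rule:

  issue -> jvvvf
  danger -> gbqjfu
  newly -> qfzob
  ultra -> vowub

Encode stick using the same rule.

Two shifts are in play — +1 for a/e/i/o/u, +3 for every other letter.
For stick: s(cons)+3=v, t(cons)+3=w, i(vowel)+1=j, c(cons)+3=f, k(cons)+3=n.

vwjfn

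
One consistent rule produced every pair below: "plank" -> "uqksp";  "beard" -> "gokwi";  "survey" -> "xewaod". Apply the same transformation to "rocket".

The rule splits by letter class: vowels +10, consonants +5.
On rocket: r(cons)+5=w, o(vowel)+10=y, c(cons)+5=h, k(cons)+5=p, e(vowel)+10=o, t(cons)+5=y.

wyhpoy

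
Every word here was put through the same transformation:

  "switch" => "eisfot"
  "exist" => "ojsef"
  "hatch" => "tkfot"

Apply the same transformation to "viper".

Vowels shift forward by 10 and consonants shift forward by 12.
On viper: v(cons)+12=h, i(vowel)+10=s, p(cons)+12=b, e(vowel)+10=o, r(cons)+12=d.

hsbod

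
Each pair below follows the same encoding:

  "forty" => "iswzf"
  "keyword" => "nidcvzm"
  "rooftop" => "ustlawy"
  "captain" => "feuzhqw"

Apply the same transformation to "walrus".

zeqxba

The shift increases by 1 at each position, starting from +3: 3, 4, 5, ….
For walrus: w+3=z, a+4=e, l+5=q, r+6=x, u+7=b, s+8=a.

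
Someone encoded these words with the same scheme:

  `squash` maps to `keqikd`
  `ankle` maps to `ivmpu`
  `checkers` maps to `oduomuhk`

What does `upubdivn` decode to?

elephant

s(18)→k(10) and q(16)→e(4) fit y≡3x+8 (mod 26); the inverse of 3 mod 26 is 9. Treating letters as 0–25, the rule is x ↦ 3x + 8 (mod 26).
Reversing it on upubdivn: u(20)→9·(20−8)≡4=e; p(15)→9·(15−8)≡11=l; u(20)→9·(20−8)≡4=e; b(1)→9·(1−8)≡15=p; d(3)→9·(3−8)≡7=h; i(8)→9·(8−8)≡0=a; v(21)→9·(21−8)≡13=n; n(13)→9·(13−8)≡19=t (all mod 26).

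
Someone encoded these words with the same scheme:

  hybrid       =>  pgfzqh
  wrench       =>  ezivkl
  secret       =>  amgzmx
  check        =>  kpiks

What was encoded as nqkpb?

The shifts repeat in a cycle of length 3: positions 0,1,… shift by +8, +8, +4, then the pattern repeats.
Undoing it on nqkpb: n−8=f, q−8=i, k−4=g, p−8=h, b−8=t.

fight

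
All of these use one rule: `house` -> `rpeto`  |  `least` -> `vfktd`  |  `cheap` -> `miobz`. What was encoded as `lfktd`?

beast

Shifts by position in house: pos 0: h→r (+10), pos 1: o→p (+1), pos 2: u→e (+10), pos 3: s→t (+1) — repeating every 2. It's a Vigenère-style cipher with numeric key [10,1]: position i shifts by key[i mod 2].
Reversing it on lfktd: l−10=b, f−1=e, k−10=a, t−1=s, d−10=t.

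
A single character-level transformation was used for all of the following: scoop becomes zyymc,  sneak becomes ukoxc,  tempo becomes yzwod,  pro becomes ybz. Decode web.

Two steps: reverse the string, then apply a Caesar shift of +10.
Undoing it on web: shift back: w−10=m, e−10=u, b−10=r → mur; then reverse → rum.

rum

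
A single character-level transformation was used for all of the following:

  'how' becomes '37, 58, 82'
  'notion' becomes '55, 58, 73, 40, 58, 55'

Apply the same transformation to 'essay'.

28, 70, 70, 16, 88

h(#8)→37 and o(#15)→58: differences scale by 3, so n = 3·pos + 13. With a=1..z=26, the number is 3·pos + 13.
On essay: e=5→28, s=19→70, s=19→70, a=1→16, y=25→88.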